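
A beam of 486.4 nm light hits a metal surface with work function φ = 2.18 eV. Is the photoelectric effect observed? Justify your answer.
Yes

For photoemission, the photon energy must exceed the work function.

Photon energy: E = hc/λ = 2.5490 eV
Work function: φ = 2.18 eV

Since E_photon (2.5490 eV) > φ (2.18 eV), photoemission WILL occur.
The threshold wavelength is λ₀ = hc/φ = 568.7 nm.
Since 486.4 nm < 568.7 nm, the light has sufficient energy.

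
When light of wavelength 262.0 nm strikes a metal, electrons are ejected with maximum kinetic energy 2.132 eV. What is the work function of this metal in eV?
2.60 eV

From Einstein's photoelectric equation: KE_max = hf - φ = hc/λ - φ

Rearranging for φ:
φ = hc/λ - KE_max

Calculate photon energy:
E_photon = hc/λ = 4.7322 eV

Therefore:
φ = 4.7322 - 2.132 = 2.60 eV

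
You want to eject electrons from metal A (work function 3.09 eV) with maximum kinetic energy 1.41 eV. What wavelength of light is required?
275.52 nm

From Einstein's equation: KE_max = hc/λ - φ

Rearranging for λ:
hc/λ = KE_max + φ
λ = hc/(KE_max + φ)

Required photon energy:
E_photon = KE_max + φ = 1.41 + 3.09 = 4.50 eV

Required wavelength:
λ = hc/E_photon = (6.626×10⁻³⁴)(3×10⁸) / (4.50 × 1.602×10⁻¹⁹)
λ = 275.52 nm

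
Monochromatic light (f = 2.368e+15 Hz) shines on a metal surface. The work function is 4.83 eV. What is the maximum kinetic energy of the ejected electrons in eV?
4.9633 eV

Using Einstein's photoelectric equation: KE_max = hf - φ

First, calculate the photon energy:
E_photon = hf = (6.626×10⁻³⁴ J·s)(2.368e+15 Hz)
E_photon = 9.7933 eV

Then, the maximum kinetic energy:
KE_max = E_photon - φ = 9.7933 eV - 4.83 eV = 4.9633 eV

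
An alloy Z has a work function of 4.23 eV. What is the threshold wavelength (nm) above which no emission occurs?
293.11 nm

The threshold wavelength is when the photon energy equals the work function:
hc/λ₀ = φ

Solving for λ₀:
λ₀ = hc/φ = (6.626×10⁻³⁴ J·s)(3×10⁸ m/s) / (4.23 eV × 1.602×10⁻¹⁹ J/eV)
λ₀ = 293.11 nm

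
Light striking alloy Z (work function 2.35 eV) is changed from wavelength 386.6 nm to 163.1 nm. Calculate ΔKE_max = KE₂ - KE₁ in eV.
4.3947 eV

Using Einstein's equation: KE_max = hc/λ - φ

For λ₁ = 386.6 nm:
KE₁ = hc/λ₁ - φ = 3.2070 - 2.35 = 0.8570 eV

For λ₂ = 163.1 nm:
KE₂ = hc/λ₂ - φ = 7.6017 - 2.35 = 5.2517 eV

Change in KE:
ΔKE = KE₂ - KE₁ = 5.2517 - 0.8570 = 4.3947 eV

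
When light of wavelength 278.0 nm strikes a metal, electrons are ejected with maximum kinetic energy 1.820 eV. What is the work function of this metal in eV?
2.64 eV

From Einstein's photoelectric equation: KE_max = hf - φ = hc/λ - φ

Rearranging for φ:
φ = hc/λ - KE_max

Calculate photon energy:
E_photon = hc/λ = 4.4599 eV

Therefore:
φ = 4.4599 - 1.820 = 2.64 eV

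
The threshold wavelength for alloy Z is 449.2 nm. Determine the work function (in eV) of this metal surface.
2.76 eV

At the threshold wavelength, photon energy equals work function:
φ = hc/λ₀

Calculating:
φ = (6.626×10⁻³⁴ J·s)(3×10⁸ m/s) / (449.2×10⁻⁹ m)
φ = 2.76 eV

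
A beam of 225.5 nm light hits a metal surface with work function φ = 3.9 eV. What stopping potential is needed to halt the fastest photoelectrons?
1.5982 V

The stopping potential V_s satisfies: eV_s = KE_max

First, find KE_max using Einstein's equation:
E_photon = hc/λ = 5.4982 eV
KE_max = E_photon - φ = 5.4982 - 3.9 = 1.5982 eV

Since eV_s = KE_max:
V_s = KE_max/e = 1.5982 V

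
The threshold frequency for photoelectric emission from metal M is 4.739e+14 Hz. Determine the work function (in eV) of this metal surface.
1.96 eV

At the threshold frequency, photon energy equals work function:
φ = hf₀

Calculating:
φ = (6.626×10⁻³⁴ J·s)(4.739e+14 Hz)
φ = 1.96 eV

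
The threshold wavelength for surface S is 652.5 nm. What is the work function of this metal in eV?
1.90 eV

At the threshold wavelength, photon energy equals work function:
φ = hc/λ₀

Calculating:
φ = (6.626×10⁻³⁴ J·s)(3×10⁸ m/s) / (652.5×10⁻⁹ m)
φ = 1.90 eV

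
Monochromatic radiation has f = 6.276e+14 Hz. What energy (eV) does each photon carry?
2.5955 eV

Using E = hf:

E = hf = (6.626×10⁻³⁴ J·s)(6.276e+14 Hz)
E = 2.5955 eV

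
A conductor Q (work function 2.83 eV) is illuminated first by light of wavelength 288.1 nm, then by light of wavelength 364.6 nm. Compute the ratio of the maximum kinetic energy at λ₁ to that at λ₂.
2.5826

Using Einstein's equation: KE_max = hc/λ - φ

For λ₁ = 288.1 nm:
E₁ = hc/λ₁ = 4.3035 eV
KE₁ = E₁ - φ = 4.3035 - 2.83 = 1.4735 eV

For λ₂ = 364.6 nm:
E₂ = hc/λ₂ = 3.4006 eV
KE₂ = E₂ - φ = 3.4006 - 2.83 = 0.5706 eV

Ratio: KE₁/KE₂ = 1.4735/0.5706 = 2.5826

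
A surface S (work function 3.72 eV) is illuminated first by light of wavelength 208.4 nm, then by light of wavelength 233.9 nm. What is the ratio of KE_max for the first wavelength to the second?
1.4103

Using Einstein's equation: KE_max = hc/λ - φ

For λ₁ = 208.4 nm:
E₁ = hc/λ₁ = 5.9493 eV
KE₁ = E₁ - φ = 5.9493 - 3.72 = 2.2293 eV

For λ₂ = 233.9 nm:
E₂ = hc/λ₂ = 5.3007 eV
KE₂ = E₂ - φ = 5.3007 - 3.72 = 1.5807 eV

Ratio: KE₁/KE₂ = 2.2293/1.5807 = 1.4103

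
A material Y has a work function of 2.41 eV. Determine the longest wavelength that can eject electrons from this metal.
514.46 nm

The threshold wavelength is when the photon energy equals the work function:
hc/λ₀ = φ

Solving for λ₀:
λ₀ = hc/φ = (6.626×10⁻³⁴ J·s)(3×10⁸ m/s) / (2.41 eV × 1.602×10⁻¹⁹ J/eV)
λ₀ = 514.46 nm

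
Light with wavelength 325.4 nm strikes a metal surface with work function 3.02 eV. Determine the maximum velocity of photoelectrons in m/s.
5.2723e+05 m/s

First, find the maximum kinetic energy:
E_photon = hc/λ = 3.8102 eV
KE_max = E_photon - φ = 3.8102 - 3.02 = 0.7902 eV

Convert to Joules: KE_max = 0.7902 × 1.602×10⁻¹⁹ J = 1.2661e-19 J

Then use KE = ½mv² to find velocity:
v = √(2·KE/m) = √(2 × 1.2661e-19 J / 9.109e-31 kg)
v = 5.2723e+05 m/s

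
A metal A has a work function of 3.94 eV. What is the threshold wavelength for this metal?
314.68 nm

The threshold wavelength is when the photon energy equals the work function:
hc/λ₀ = φ

Solving for λ₀:
λ₀ = hc/φ = (6.626×10⁻³⁴ J·s)(3×10⁸ m/s) / (3.94 eV × 1.602×10⁻¹⁹ J/eV)
λ₀ = 314.68 nm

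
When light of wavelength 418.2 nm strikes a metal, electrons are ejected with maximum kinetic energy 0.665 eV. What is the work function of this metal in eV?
2.30 eV

From Einstein's photoelectric equation: KE_max = hf - φ = hc/λ - φ

Rearranging for φ:
φ = hc/λ - KE_max

Calculate photon energy:
E_photon = hc/λ = 2.9647 eV

Therefore:
φ = 2.9647 - 0.665 = 2.30 eV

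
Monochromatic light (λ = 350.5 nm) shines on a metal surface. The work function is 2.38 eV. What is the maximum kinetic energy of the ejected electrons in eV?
1.1574 eV

Using Einstein's photoelectric equation: KE_max = hf - φ = hc/λ - φ

First, calculate the photon energy:
E_photon = hc/λ = (6.626×10⁻³⁴ J·s)(3×10⁸ m/s) / (350.5×10⁻⁹ m)
E_photon = 3.5374 eV

Then, the maximum kinetic energy:
KE_max = E_photon - φ = 3.5374 eV - 2.38 eV = 1.1574 eV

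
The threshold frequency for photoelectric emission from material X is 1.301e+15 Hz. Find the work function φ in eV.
5.38 eV

At the threshold frequency, photon energy equals work function:
φ = hf₀

Calculating:
φ = (6.626×10⁻³⁴ J·s)(1.301e+15 Hz)
φ = 5.38 eV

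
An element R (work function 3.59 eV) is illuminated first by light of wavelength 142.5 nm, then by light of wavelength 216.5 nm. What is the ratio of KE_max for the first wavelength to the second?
2.3918

Using Einstein's equation: KE_max = hc/λ - φ

For λ₁ = 142.5 nm:
E₁ = hc/λ₁ = 8.7006 eV
KE₁ = E₁ - φ = 8.7006 - 3.59 = 5.1106 eV

For λ₂ = 216.5 nm:
E₂ = hc/λ₂ = 5.7268 eV
KE₂ = E₂ - φ = 5.7268 - 3.59 = 2.1368 eV

Ratio: KE₁/KE₂ = 5.1106/2.1368 = 2.3918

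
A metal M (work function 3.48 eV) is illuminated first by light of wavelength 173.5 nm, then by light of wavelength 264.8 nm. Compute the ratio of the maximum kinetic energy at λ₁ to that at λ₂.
3.0495

Using Einstein's equation: KE_max = hc/λ - φ

For λ₁ = 173.5 nm:
E₁ = hc/λ₁ = 7.1461 eV
KE₁ = E₁ - φ = 7.1461 - 3.48 = 3.6661 eV

For λ₂ = 264.8 nm:
E₂ = hc/λ₂ = 4.6822 eV
KE₂ = E₂ - φ = 4.6822 - 3.48 = 1.2022 eV

Ratio: KE₁/KE₂ = 3.6661/1.2022 = 3.0495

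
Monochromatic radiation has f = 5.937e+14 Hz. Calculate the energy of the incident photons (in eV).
2.4553 eV

Using E = hf:

E = hf = (6.626×10⁻³⁴ J·s)(5.937e+14 Hz)
E = 2.4553 eV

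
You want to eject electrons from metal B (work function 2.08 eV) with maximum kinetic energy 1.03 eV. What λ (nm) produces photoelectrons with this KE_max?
398.66 nm

From Einstein's equation: KE_max = hc/λ - φ

Rearranging for λ:
hc/λ = KE_max + φ
λ = hc/(KE_max + φ)

Required photon energy:
E_photon = KE_max + φ = 1.03 + 2.08 = 3.11 eV

Required wavelength:
λ = hc/E_photon = (6.626×10⁻³⁴)(3×10⁸) / (3.11 × 1.602×10⁻¹⁹)
λ = 398.66 nm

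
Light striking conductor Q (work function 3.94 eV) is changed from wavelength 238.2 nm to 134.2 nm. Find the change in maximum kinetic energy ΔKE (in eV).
4.0337 eV

Using Einstein's equation: KE_max = hc/λ - φ

For λ₁ = 238.2 nm:
KE₁ = hc/λ₁ - φ = 5.2050 - 3.94 = 1.2650 eV

For λ₂ = 134.2 nm:
KE₂ = hc/λ₂ - φ = 9.2388 - 3.94 = 5.2988 eV

Change in KE:
ΔKE = KE₂ - KE₁ = 5.2988 - 1.2650 = 4.0337 eV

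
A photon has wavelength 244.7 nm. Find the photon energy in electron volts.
5.0668 eV

Using E = hf = hc/λ:

E = hc/λ = (6.626×10⁻³⁴ J·s)(3×10⁸ m/s) / (244.7×10⁻⁹ m)
E = 5.0668 eV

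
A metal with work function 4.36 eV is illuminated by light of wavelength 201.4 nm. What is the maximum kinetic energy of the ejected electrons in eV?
1.7961 eV

Using Einstein's photoelectric equation: KE_max = hf - φ = hc/λ - φ

First, calculate the photon energy:
E_photon = hc/λ = (6.626×10⁻³⁴ J·s)(3×10⁸ m/s) / (201.4×10⁻⁹ m)
E_photon = 6.1561 eV

Then, the maximum kinetic energy:
KE_max = E_photon - φ = 6.1561 eV - 4.36 eV = 1.7961 eV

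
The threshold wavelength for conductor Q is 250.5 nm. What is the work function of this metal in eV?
4.95 eV

At the threshold wavelength, photon energy equals work function:
φ = hc/λ₀

Calculating:
φ = (6.626×10⁻³⁴ J·s)(3×10⁸ m/s) / (250.5×10⁻⁹ m)
φ = 4.95 eV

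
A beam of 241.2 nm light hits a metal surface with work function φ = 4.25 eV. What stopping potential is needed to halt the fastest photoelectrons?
0.8903 V

The stopping potential V_s satisfies: eV_s = KE_max

First, find KE_max using Einstein's equation:
E_photon = hc/λ = 5.1403 eV
KE_max = E_photon - φ = 5.1403 - 4.25 = 0.8903 eV

Since eV_s = KE_max:
V_s = KE_max/e = 0.8903 V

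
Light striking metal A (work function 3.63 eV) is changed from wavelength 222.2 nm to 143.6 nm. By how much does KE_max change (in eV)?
3.0542 eV

Using Einstein's equation: KE_max = hc/λ - φ

For λ₁ = 222.2 nm:
KE₁ = hc/λ₁ - φ = 5.5798 - 3.63 = 1.9498 eV

For λ₂ = 143.6 nm:
KE₂ = hc/λ₂ - φ = 8.6340 - 3.63 = 5.0040 eV

Change in KE:
ΔKE = KE₂ - KE₁ = 5.0040 - 1.9498 = 3.0542 eV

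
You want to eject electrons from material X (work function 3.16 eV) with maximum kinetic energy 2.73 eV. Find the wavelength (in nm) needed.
210.50 nm

From Einstein's equation: KE_max = hc/λ - φ

Rearranging for λ:
hc/λ = KE_max + φ
λ = hc/(KE_max + φ)

Required photon energy:
E_photon = KE_max + φ = 2.73 + 3.16 = 5.89 eV

Required wavelength:
λ = hc/E_photon = (6.626×10⁻³⁴)(3×10⁸) / (5.89 × 1.602×10⁻¹⁹)
λ = 210.50 nm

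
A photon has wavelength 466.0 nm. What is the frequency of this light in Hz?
6.4333e+14 Hz

Using the wave equation: c = fλ

Solving for frequency:
f = c/λ = (3×10⁸ m/s) / (466.0×10⁻⁹ m)
f = 6.4333e+14 Hz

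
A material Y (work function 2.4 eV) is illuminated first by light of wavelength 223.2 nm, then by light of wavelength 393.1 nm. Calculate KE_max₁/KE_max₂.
4.1841

Using Einstein's equation: KE_max = hc/λ - φ

For λ₁ = 223.2 nm:
E₁ = hc/λ₁ = 5.5548 eV
KE₁ = E₁ - φ = 5.5548 - 2.4 = 3.1548 eV

For λ₂ = 393.1 nm:
E₂ = hc/λ₂ = 3.1540 eV
KE₂ = E₂ - φ = 3.1540 - 2.4 = 0.7540 eV

Ratio: KE₁/KE₂ = 3.1548/0.7540 = 4.1841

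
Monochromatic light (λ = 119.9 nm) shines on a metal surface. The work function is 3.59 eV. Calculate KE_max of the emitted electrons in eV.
6.7506 eV

Using Einstein's photoelectric equation: KE_max = hf - φ = hc/λ - φ

First, calculate the photon energy:
E_photon = hc/λ = (6.626×10⁻³⁴ J·s)(3×10⁸ m/s) / (119.9×10⁻⁹ m)
E_photon = 10.3406 eV

Then, the maximum kinetic energy:
KE_max = E_photon - φ = 10.3406 eV - 3.59 eV = 6.7506 eV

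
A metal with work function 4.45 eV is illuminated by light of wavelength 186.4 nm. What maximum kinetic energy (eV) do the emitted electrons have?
2.2015 eV

Using Einstein's photoelectric equation: KE_max = hf - φ = hc/λ - φ

First, calculate the photon energy:
E_photon = hc/λ = (6.626×10⁻³⁴ J·s)(3×10⁸ m/s) / (186.4×10⁻⁹ m)
E_photon = 6.6515 eV

Then, the maximum kinetic energy:
KE_max = E_photon - φ = 6.6515 eV - 4.45 eV = 2.2015 eV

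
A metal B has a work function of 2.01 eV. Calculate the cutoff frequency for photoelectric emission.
4.8602e+14 Hz

The threshold frequency is when the photon energy equals the work function:
hf₀ = φ

Solving for f₀:
f₀ = φ/h = (2.01 eV × 1.602×10⁻¹⁹ J/eV) / (6.626×10⁻³⁴ J·s)
f₀ = 4.8602e+14 Hz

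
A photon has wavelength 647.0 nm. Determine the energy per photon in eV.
1.9163 eV

Using E = hf = hc/λ:

E = hc/λ = (6.626×10⁻³⁴ J·s)(3×10⁸ m/s) / (647.0×10⁻⁹ m)
E = 1.9163 eV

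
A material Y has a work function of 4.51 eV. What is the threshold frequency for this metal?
1.0905e+15 Hz

The threshold frequency is when the photon energy equals the work function:
hf₀ = φ

Solving for f₀:
f₀ = φ/h = (4.51 eV × 1.602×10⁻¹⁹ J/eV) / (6.626×10⁻³⁴ J·s)
f₀ = 1.0905e+15 Hz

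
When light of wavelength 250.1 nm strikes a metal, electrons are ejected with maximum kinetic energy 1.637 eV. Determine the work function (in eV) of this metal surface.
3.32 eV

From Einstein's photoelectric equation: KE_max = hf - φ = hc/λ - φ

Rearranging for φ:
φ = hc/λ - KE_max

Calculate photon energy:
E_photon = hc/λ = 4.9574 eV

Therefore:
φ = 4.9574 - 1.637 = 3.32 eV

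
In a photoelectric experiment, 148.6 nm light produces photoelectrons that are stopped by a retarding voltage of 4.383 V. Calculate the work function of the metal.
3.96 eV

The stopping potential gives the maximum kinetic energy: KE_max = eV_s = 4.383 eV

From Einstein's photoelectric equation: KE_max = hc/λ - φ
Rearranging: φ = hc/λ - KE_max

Calculate photon energy:
E_photon = hc/λ = (6.626×10⁻³⁴ J·s)(3×10⁸ m/s) / (148.6×10⁻⁹ m) = 8.3435 eV

Therefore:
φ = 8.3435 - 4.383 = 3.96 eV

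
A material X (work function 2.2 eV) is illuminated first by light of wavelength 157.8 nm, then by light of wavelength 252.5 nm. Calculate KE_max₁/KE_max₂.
2.0873

Using Einstein's equation: KE_max = hc/λ - φ

For λ₁ = 157.8 nm:
E₁ = hc/λ₁ = 7.8570 eV
KE₁ = E₁ - φ = 7.8570 - 2.2 = 5.6570 eV

For λ₂ = 252.5 nm:
E₂ = hc/λ₂ = 4.9103 eV
KE₂ = E₂ - φ = 4.9103 - 2.2 = 2.7103 eV

Ratio: KE₁/KE₂ = 5.6570/2.7103 = 2.0873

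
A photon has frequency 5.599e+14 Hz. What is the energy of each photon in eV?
2.3156 eV

Using E = hf:

E = hf = (6.626×10⁻³⁴ J·s)(5.599e+14 Hz)
E = 2.3156 eV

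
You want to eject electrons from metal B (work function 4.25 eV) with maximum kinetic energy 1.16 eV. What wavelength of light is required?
229.18 nm

From Einstein's equation: KE_max = hc/λ - φ

Rearranging for λ:
hc/λ = KE_max + φ
λ = hc/(KE_max + φ)

Required photon energy:
E_photon = KE_max + φ = 1.16 + 4.25 = 5.41 eV

Required wavelength:
λ = hc/E_photon = (6.626×10⁻³⁴)(3×10⁸) / (5.41 × 1.602×10⁻¹⁹)
λ = 229.18 nm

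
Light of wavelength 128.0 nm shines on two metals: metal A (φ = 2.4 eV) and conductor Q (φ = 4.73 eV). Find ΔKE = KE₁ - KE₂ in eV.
2.3300 eV

Using KE_max = hc/λ - φ for each metal:

Photon energy: E = hc/λ = 9.6863 eV

For metal A (φ₁ = 2.4 eV):
KE₁ = E - φ₁ = 9.6863 - 2.4 = 7.2863 eV

For conductor Q (φ₂ = 4.73 eV):
KE₂ = E - φ₂ = 9.6863 - 4.73 = 4.9563 eV

Difference:
ΔKE = KE₁ - KE₂ = 7.2863 - 4.9563 = 2.3300 eV

Note: The difference equals the difference in work functions: 4.73 - 2.4 = 2.33 eV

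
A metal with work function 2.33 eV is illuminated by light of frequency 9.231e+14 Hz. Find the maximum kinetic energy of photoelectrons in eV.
1.4876 eV

Using Einstein's photoelectric equation: KE_max = hf - φ

First, calculate the photon energy:
E_photon = hf = (6.626×10⁻³⁴ J·s)(9.231e+14 Hz)
E_photon = 3.8176 eV

Then, the maximum kinetic energy:
KE_max = E_photon - φ = 3.8176 eV - 2.33 eV = 1.4876 eV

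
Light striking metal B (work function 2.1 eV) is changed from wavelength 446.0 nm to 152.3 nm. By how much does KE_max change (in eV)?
5.3609 eV

Using Einstein's equation: KE_max = hc/λ - φ

For λ₁ = 446.0 nm:
KE₁ = hc/λ₁ - φ = 2.7799 - 2.1 = 0.6799 eV

For λ₂ = 152.3 nm:
KE₂ = hc/λ₂ - φ = 8.1408 - 2.1 = 6.0408 eV

Change in KE:
ΔKE = KE₂ - KE₁ = 6.0408 - 0.6799 = 5.3609 eV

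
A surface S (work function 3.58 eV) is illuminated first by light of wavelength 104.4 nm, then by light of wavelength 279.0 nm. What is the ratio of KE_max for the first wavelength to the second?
9.6031

Using Einstein's equation: KE_max = hc/λ - φ

For λ₁ = 104.4 nm:
E₁ = hc/λ₁ = 11.8759 eV
KE₁ = E₁ - φ = 11.8759 - 3.58 = 8.2959 eV

For λ₂ = 279.0 nm:
E₂ = hc/λ₂ = 4.4439 eV
KE₂ = E₂ - φ = 4.4439 - 3.58 = 0.8639 eV

Ratio: KE₁/KE₂ = 8.2959/0.8639 = 9.6031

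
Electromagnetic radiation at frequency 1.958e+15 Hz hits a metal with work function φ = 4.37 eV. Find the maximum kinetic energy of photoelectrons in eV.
3.7276 eV

Using Einstein's photoelectric equation: KE_max = hf - φ

First, calculate the photon energy:
E_photon = hf = (6.626×10⁻³⁴ J·s)(1.958e+15 Hz)
E_photon = 8.0976 eV

Then, the maximum kinetic energy:
KE_max = E_photon - φ = 8.0976 eV - 4.37 eV = 3.7276 eV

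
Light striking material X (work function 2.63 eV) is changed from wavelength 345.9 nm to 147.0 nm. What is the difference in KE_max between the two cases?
4.8499 eV

Using Einstein's equation: KE_max = hc/λ - φ

For λ₁ = 345.9 nm:
KE₁ = hc/λ₁ - φ = 3.5844 - 2.63 = 0.9544 eV

For λ₂ = 147.0 nm:
KE₂ = hc/λ₂ - φ = 8.4343 - 2.63 = 5.8043 eV

Change in KE:
ΔKE = KE₂ - KE₁ = 5.8043 - 0.9544 = 4.8499 eV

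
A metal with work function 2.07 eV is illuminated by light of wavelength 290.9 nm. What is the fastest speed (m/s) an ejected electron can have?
8.7812e+05 m/s

First, find the maximum kinetic energy:
E_photon = hc/λ = 4.2621 eV
KE_max = E_photon - φ = 4.2621 - 2.07 = 2.1921 eV

Convert to Joules: KE_max = 2.1921 × 1.602×10⁻¹⁹ J = 3.5121e-19 J

Then use KE = ½mv² to find velocity:
v = √(2·KE/m) = √(2 × 3.5121e-19 J / 9.109e-31 kg)
v = 8.7812e+05 m/s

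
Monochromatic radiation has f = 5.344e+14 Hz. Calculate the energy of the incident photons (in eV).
2.2101 eV

Using E = hf:

E = hf = (6.626×10⁻³⁴ J·s)(5.344e+14 Hz)
E = 2.2101 eV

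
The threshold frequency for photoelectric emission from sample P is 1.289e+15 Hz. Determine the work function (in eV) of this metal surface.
5.33 eV

At the threshold frequency, photon energy equals work function:
φ = hf₀

Calculating:
φ = (6.626×10⁻³⁴ J·s)(1.289e+15 Hz)
φ = 5.33 eV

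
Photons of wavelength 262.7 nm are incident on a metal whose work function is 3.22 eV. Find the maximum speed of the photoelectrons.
7.2630e+05 m/s

First, find the maximum kinetic energy:
E_photon = hc/λ = 4.7196 eV
KE_max = E_photon - φ = 4.7196 - 3.22 = 1.4996 eV

Convert to Joules: KE_max = 1.4996 × 1.602×10⁻¹⁹ J = 2.4026e-19 J

Then use KE = ½mv² to find velocity:
v = √(2·KE/m) = √(2 × 2.4026e-19 J / 9.109e-31 kg)
v = 7.2630e+05 m/s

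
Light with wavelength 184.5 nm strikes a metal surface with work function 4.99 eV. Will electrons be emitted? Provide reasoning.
Yes

For photoemission, the photon energy must exceed the work function.

Photon energy: E = hc/λ = 6.7200 eV
Work function: φ = 4.99 eV

Since E_photon (6.7200 eV) > φ (4.99 eV), photoemission WILL occur.
The threshold wavelength is λ₀ = hc/φ = 248.5 nm.
Since 184.5 nm < 248.5 nm, the light has sufficient energy.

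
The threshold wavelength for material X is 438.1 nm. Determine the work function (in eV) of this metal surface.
2.83 eV

At the threshold wavelength, photon energy equals work function:
φ = hc/λ₀

Calculating:
φ = (6.626×10⁻³⁴ J·s)(3×10⁸ m/s) / (438.1×10⁻⁹ m)
φ = 2.83 eV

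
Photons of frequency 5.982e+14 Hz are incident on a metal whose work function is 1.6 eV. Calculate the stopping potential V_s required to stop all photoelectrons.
0.8740 V

The stopping potential V_s satisfies: eV_s = KE_max

First, find KE_max using Einstein's equation:
E_photon = hf = (6.626×10⁻³⁴ J·s)(5.982e+14 Hz) = 2.4740 eV
KE_max = E_photon - φ = 2.4740 - 1.6 = 0.8740 eV

Since eV_s = KE_max:
V_s = KE_max/e = 0.8740 V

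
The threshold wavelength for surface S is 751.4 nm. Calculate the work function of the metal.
1.65 eV

At the threshold wavelength, photon energy equals work function:
φ = hc/λ₀

Calculating:
φ = (6.626×10⁻³⁴ J·s)(3×10⁸ m/s) / (751.4×10⁻⁹ m)
φ = 1.65 eV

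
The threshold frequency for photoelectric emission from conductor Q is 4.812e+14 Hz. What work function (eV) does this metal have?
1.99 eV

At the threshold frequency, photon energy equals work function:
φ = hf₀

Calculating:
φ = (6.626×10⁻³⁴ J·s)(4.812e+14 Hz)
φ = 1.99 eV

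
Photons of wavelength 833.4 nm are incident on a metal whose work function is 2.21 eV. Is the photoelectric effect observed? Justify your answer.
No

For photoemission, the photon energy must exceed the work function.

Photon energy: E = hc/λ = 1.4877 eV
Work function: φ = 2.21 eV

Since E_photon (1.4877 eV) < φ (2.21 eV), photoemission will NOT occur.
The threshold wavelength is λ₀ = hc/φ = 561.0 nm.
Since 833.4 nm > 561.0 nm, the photons lack sufficient energy.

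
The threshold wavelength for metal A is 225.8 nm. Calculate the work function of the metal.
5.49 eV

At the threshold wavelength, photon energy equals work function:
φ = hc/λ₀

Calculating:
φ = (6.626×10⁻³⁴ J·s)(3×10⁸ m/s) / (225.8×10⁻⁹ m)
φ = 5.49 eV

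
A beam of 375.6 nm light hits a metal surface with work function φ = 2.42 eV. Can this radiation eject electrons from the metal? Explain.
Yes

For photoemission, the photon energy must exceed the work function.

Photon energy: E = hc/λ = 3.3010 eV
Work function: φ = 2.42 eV

Since E_photon (3.3010 eV) > φ (2.42 eV), photoemission WILL occur.
The threshold wavelength is λ₀ = hc/φ = 512.3 nm.
Since 375.6 nm < 512.3 nm, the light has sufficient energy.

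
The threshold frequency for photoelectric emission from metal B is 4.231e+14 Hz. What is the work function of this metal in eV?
1.75 eV

At the threshold frequency, photon energy equals work function:
φ = hf₀

Calculating:
φ = (6.626×10⁻³⁴ J·s)(4.231e+14 Hz)
φ = 1.75 eV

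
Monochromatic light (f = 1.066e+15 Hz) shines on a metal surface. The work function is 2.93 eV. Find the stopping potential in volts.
1.4786 V

The stopping potential V_s satisfies: eV_s = KE_max

First, find KE_max using Einstein's equation:
E_photon = hf = (6.626×10⁻³⁴ J·s)(1.066e+15 Hz) = 4.4086 eV
KE_max = E_photon - φ = 4.4086 - 2.93 = 1.4786 eV

Since eV_s = KE_max:
V_s = KE_max/e = 1.4786 V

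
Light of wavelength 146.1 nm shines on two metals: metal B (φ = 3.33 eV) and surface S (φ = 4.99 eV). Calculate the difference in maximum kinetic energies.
1.6600 eV

Using KE_max = hc/λ - φ for each metal:

Photon energy: E = hc/λ = 8.4863 eV

For metal B (φ₁ = 3.33 eV):
KE₁ = E - φ₁ = 8.4863 - 3.33 = 5.1563 eV

For surface S (φ₂ = 4.99 eV):
KE₂ = E - φ₂ = 8.4863 - 4.99 = 3.4963 eV

Difference:
ΔKE = KE₁ - KE₂ = 5.1563 - 3.4963 = 1.6600 eV

Note: The difference equals the difference in work functions: 4.99 - 3.33 = 1.66 eV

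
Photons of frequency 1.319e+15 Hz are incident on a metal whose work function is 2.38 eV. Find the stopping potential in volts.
3.0749 V

The stopping potential V_s satisfies: eV_s = KE_max

First, find KE_max using Einstein's equation:
E_photon = hf = (6.626×10⁻³⁴ J·s)(1.319e+15 Hz) = 5.4549 eV
KE_max = E_photon - φ = 5.4549 - 2.38 = 3.0749 eV

Since eV_s = KE_max:
V_s = KE_max/e = 3.0749 V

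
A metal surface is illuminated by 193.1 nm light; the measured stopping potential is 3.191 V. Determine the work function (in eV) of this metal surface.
3.23 eV

The stopping potential gives the maximum kinetic energy: KE_max = eV_s = 3.191 eV

From Einstein's photoelectric equation: KE_max = hc/λ - φ
Rearranging: φ = hc/λ - KE_max

Calculate photon energy:
E_photon = hc/λ = (6.626×10⁻³⁴ J·s)(3×10⁸ m/s) / (193.1×10⁻⁹ m) = 6.4207 eV

Therefore:
φ = 6.4207 - 3.191 = 3.23 eV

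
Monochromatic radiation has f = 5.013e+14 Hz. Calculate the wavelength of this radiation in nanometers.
598.03 nm

Using the wave equation: c = fλ

Solving for wavelength:
λ = c/f = (3×10⁸ m/s) / (5.013e+14 Hz)
λ = 598.03 nm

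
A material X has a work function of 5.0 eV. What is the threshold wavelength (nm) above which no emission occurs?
247.97 nm

The threshold wavelength is when the photon energy equals the work function:
hc/λ₀ = φ

Solving for λ₀:
λ₀ = hc/φ = (6.626×10⁻³⁴ J·s)(3×10⁸ m/s) / (5.0 eV × 1.602×10⁻¹⁹ J/eV)
λ₀ = 247.97 nm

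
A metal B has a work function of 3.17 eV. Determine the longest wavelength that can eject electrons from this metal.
391.12 nm

The threshold wavelength is when the photon energy equals the work function:
hc/λ₀ = φ

Solving for λ₀:
λ₀ = hc/φ = (6.626×10⁻³⁴ J·s)(3×10⁸ m/s) / (3.17 eV × 1.602×10⁻¹⁹ J/eV)
λ₀ = 391.12 nm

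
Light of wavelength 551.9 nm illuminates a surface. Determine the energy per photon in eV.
2.2465 eV

Using E = hf = hc/λ:

E = hc/λ = (6.626×10⁻³⁴ J·s)(3×10⁸ m/s) / (551.9×10⁻⁹ m)
E = 2.2465 eV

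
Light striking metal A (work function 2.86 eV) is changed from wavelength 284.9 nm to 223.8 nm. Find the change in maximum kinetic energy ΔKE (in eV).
1.1881 eV

Using Einstein's equation: KE_max = hc/λ - φ

For λ₁ = 284.9 nm:
KE₁ = hc/λ₁ - φ = 4.3518 - 2.86 = 1.4918 eV

For λ₂ = 223.8 nm:
KE₂ = hc/λ₂ - φ = 5.5400 - 2.86 = 2.6800 eV

Change in KE:
ΔKE = KE₂ - KE₁ = 2.6800 - 1.4918 = 1.1881 eV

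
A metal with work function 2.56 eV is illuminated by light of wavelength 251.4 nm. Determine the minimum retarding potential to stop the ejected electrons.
2.3718 V

The stopping potential V_s satisfies: eV_s = KE_max

First, find KE_max using Einstein's equation:
E_photon = hc/λ = 4.9318 eV
KE_max = E_photon - φ = 4.9318 - 2.56 = 2.3718 eV

Since eV_s = KE_max:
V_s = KE_max/e = 2.3718 V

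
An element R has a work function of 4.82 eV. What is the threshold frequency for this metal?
1.1655e+15 Hz

The threshold frequency is when the photon energy equals the work function:
hf₀ = φ

Solving for f₀:
f₀ = φ/h = (4.82 eV × 1.602×10⁻¹⁹ J/eV) / (6.626×10⁻³⁴ J·s)
f₀ = 1.1655e+15 Hz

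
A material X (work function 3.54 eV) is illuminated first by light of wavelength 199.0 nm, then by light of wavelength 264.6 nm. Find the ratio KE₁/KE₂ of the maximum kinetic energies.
2.3482

Using Einstein's equation: KE_max = hc/λ - φ

For λ₁ = 199.0 nm:
E₁ = hc/λ₁ = 6.2304 eV
KE₁ = E₁ - φ = 6.2304 - 3.54 = 2.6904 eV

For λ₂ = 264.6 nm:
E₂ = hc/λ₂ = 4.6857 eV
KE₂ = E₂ - φ = 4.6857 - 3.54 = 1.1457 eV

Ratio: KE₁/KE₂ = 2.6904/1.1457 = 2.3482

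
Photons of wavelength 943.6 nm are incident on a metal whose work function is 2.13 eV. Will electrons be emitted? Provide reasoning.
No

For photoemission, the photon energy must exceed the work function.

Photon energy: E = hc/λ = 1.3139 eV
Work function: φ = 2.13 eV

Since E_photon (1.3139 eV) < φ (2.13 eV), photoemission will NOT occur.
The threshold wavelength is λ₀ = hc/φ = 582.1 nm.
Since 943.6 nm > 582.1 nm, the photons lack sufficient energy.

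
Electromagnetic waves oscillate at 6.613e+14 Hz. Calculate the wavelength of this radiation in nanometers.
453.34 nm

Using the wave equation: c = fλ

Solving for wavelength:
λ = c/f = (3×10⁸ m/s) / (6.613e+14 Hz)
λ = 453.34 nm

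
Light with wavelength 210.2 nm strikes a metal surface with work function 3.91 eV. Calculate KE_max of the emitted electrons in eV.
1.9884 eV

Using Einstein's photoelectric equation: KE_max = hf - φ = hc/λ - φ

First, calculate the photon energy:
E_photon = hc/λ = (6.626×10⁻³⁴ J·s)(3×10⁸ m/s) / (210.2×10⁻⁹ m)
E_photon = 5.8984 eV

Then, the maximum kinetic energy:
KE_max = E_photon - φ = 5.8984 eV - 3.91 eV = 1.9884 eV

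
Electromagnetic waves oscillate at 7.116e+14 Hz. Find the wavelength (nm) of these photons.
421.29 nm

Using the wave equation: c = fλ

Solving for wavelength:
λ = c/f = (3×10⁸ m/s) / (7.116e+14 Hz)
λ = 421.29 nm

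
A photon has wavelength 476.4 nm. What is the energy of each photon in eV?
2.6025 eV

Using E = hf = hc/λ:

E = hc/λ = (6.626×10⁻³⁴ J·s)(3×10⁸ m/s) / (476.4×10⁻⁹ m)
E = 2.6025 eV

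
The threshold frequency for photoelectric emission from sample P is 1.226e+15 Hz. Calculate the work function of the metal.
5.07 eV

At the threshold frequency, photon energy equals work function:
φ = hf₀

Calculating:
φ = (6.626×10⁻³⁴ J·s)(1.226e+15 Hz)
φ = 5.07 eV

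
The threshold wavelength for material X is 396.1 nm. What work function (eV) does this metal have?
3.13 eV

At the threshold wavelength, photon energy equals work function:
φ = hc/λ₀

Calculating:
φ = (6.626×10⁻³⁴ J·s)(3×10⁸ m/s) / (396.1×10⁻⁹ m)
φ = 3.13 eV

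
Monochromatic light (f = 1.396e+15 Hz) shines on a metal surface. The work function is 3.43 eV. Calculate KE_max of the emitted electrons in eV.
2.3434 eV

Using Einstein's photoelectric equation: KE_max = hf - φ

First, calculate the photon energy:
E_photon = hf = (6.626×10⁻³⁴ J·s)(1.396e+15 Hz)
E_photon = 5.7734 eV

Then, the maximum kinetic energy:
KE_max = E_photon - φ = 5.7734 eV - 3.43 eV = 2.3434 eV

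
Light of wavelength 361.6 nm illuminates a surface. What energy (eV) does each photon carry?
3.4288 eV

Using E = hf = hc/λ:

E = hc/λ = (6.626×10⁻³⁴ J·s)(3×10⁸ m/s) / (361.6×10⁻⁹ m)
E = 3.4288 eV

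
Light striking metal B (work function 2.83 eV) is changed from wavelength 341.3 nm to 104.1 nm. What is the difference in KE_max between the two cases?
8.2774 eV

Using Einstein's equation: KE_max = hc/λ - φ

For λ₁ = 341.3 nm:
KE₁ = hc/λ₁ - φ = 3.6327 - 2.83 = 0.8027 eV

For λ₂ = 104.1 nm:
KE₂ = hc/λ₂ - φ = 11.9101 - 2.83 = 9.0801 eV

Change in KE:
ΔKE = KE₂ - KE₁ = 9.0801 - 0.8027 = 8.2774 eV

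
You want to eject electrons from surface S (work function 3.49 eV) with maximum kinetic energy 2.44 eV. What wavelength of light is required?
209.08 nm

From Einstein's equation: KE_max = hc/λ - φ

Rearranging for λ:
hc/λ = KE_max + φ
λ = hc/(KE_max + φ)

Required photon energy:
E_photon = KE_max + φ = 2.44 + 3.49 = 5.93 eV

Required wavelength:
λ = hc/E_photon = (6.626×10⁻³⁴)(3×10⁸) / (5.93 × 1.602×10⁻¹⁹)
λ = 209.08 nm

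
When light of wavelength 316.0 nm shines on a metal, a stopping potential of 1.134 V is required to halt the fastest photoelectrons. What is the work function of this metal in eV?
2.79 eV

The stopping potential gives the maximum kinetic energy: KE_max = eV_s = 1.134 eV

From Einstein's photoelectric equation: KE_max = hc/λ - φ
Rearranging: φ = hc/λ - KE_max

Calculate photon energy:
E_photon = hc/λ = (6.626×10⁻³⁴ J·s)(3×10⁸ m/s) / (316.0×10⁻⁹ m) = 3.9236 eV

Therefore:
φ = 3.9236 - 1.134 = 2.79 eV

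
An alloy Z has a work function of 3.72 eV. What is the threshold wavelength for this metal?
333.29 nm

The threshold wavelength is when the photon energy equals the work function:
hc/λ₀ = φ

Solving for λ₀:
λ₀ = hc/φ = (6.626×10⁻³⁴ J·s)(3×10⁸ m/s) / (3.72 eV × 1.602×10⁻¹⁹ J/eV)
λ₀ = 333.29 nm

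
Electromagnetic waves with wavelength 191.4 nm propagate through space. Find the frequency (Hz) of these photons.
1.5663e+15 Hz

Using the wave equation: c = fλ

Solving for frequency:
f = c/λ = (3×10⁸ m/s) / (191.4×10⁻⁹ m)
f = 1.5663e+15 Hz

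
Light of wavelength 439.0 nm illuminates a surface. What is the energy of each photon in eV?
2.8242 eV

Using E = hf = hc/λ:

E = hc/λ = (6.626×10⁻³⁴ J·s)(3×10⁸ m/s) / (439.0×10⁻⁹ m)
E = 2.8242 eV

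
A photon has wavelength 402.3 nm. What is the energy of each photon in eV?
3.0819 eV

Using E = hf = hc/λ:

E = hc/λ = (6.626×10⁻³⁴ J·s)(3×10⁸ m/s) / (402.3×10⁻⁹ m)
E = 3.0819 eV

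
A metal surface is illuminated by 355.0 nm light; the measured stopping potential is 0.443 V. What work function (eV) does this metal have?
3.05 eV

The stopping potential gives the maximum kinetic energy: KE_max = eV_s = 0.443 eV

From Einstein's photoelectric equation: KE_max = hc/λ - φ
Rearranging: φ = hc/λ - KE_max

Calculate photon energy:
E_photon = hc/λ = (6.626×10⁻³⁴ J·s)(3×10⁸ m/s) / (355.0×10⁻⁹ m) = 3.4925 eV

Therefore:
φ = 3.4925 - 0.443 = 3.05 eV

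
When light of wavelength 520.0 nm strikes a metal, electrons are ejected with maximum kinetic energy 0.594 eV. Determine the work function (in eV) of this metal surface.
1.79 eV

From Einstein's photoelectric equation: KE_max = hf - φ = hc/λ - φ

Rearranging for φ:
φ = hc/λ - KE_max

Calculate photon energy:
E_photon = hc/λ = 2.3843 eV

Therefore:
φ = 2.3843 - 0.594 = 1.79 eV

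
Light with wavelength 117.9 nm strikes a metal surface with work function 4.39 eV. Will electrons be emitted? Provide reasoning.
Yes

For photoemission, the photon energy must exceed the work function.

Photon energy: E = hc/λ = 10.5160 eV
Work function: φ = 4.39 eV

Since E_photon (10.5160 eV) > φ (4.39 eV), photoemission WILL occur.
The threshold wavelength is λ₀ = hc/φ = 282.4 nm.
Since 117.9 nm < 282.4 nm, the light has sufficient energy.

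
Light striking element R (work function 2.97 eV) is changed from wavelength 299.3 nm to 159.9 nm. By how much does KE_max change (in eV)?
3.6114 eV

Using Einstein's equation: KE_max = hc/λ - φ

For λ₁ = 299.3 nm:
KE₁ = hc/λ₁ - φ = 4.1425 - 2.97 = 1.1725 eV

For λ₂ = 159.9 nm:
KE₂ = hc/λ₂ - φ = 7.7539 - 2.97 = 4.7839 eV

Change in KE:
ΔKE = KE₂ - KE₁ = 4.7839 - 1.1725 = 3.6114 eV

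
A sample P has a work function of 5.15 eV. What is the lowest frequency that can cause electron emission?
1.2453e+15 Hz

The threshold frequency is when the photon energy equals the work function:
hf₀ = φ

Solving for f₀:
f₀ = φ/h = (5.15 eV × 1.602×10⁻¹⁹ J/eV) / (6.626×10⁻³⁴ J·s)
f₀ = 1.2453e+15 Hz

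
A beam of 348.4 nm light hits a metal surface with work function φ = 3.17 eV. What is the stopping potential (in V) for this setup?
0.3887 V

The stopping potential V_s satisfies: eV_s = KE_max

First, find KE_max using Einstein's equation:
E_photon = hc/λ = 3.5587 eV
KE_max = E_photon - φ = 3.5587 - 3.17 = 0.3887 eV

Since eV_s = KE_max:
V_s = KE_max/e = 0.3887 V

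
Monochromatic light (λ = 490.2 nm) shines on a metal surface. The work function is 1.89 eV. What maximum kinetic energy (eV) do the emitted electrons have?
0.6393 eV

Using Einstein's photoelectric equation: KE_max = hf - φ = hc/λ - φ

First, calculate the photon energy:
E_photon = hc/λ = (6.626×10⁻³⁴ J·s)(3×10⁸ m/s) / (490.2×10⁻⁹ m)
E_photon = 2.5293 eV

Then, the maximum kinetic energy:
KE_max = E_photon - φ = 2.5293 eV - 1.89 eV = 0.6393 eV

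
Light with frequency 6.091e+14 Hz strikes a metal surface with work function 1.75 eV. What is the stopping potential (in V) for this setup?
0.7690 V

The stopping potential V_s satisfies: eV_s = KE_max

First, find KE_max using Einstein's equation:
E_photon = hf = (6.626×10⁻³⁴ J·s)(6.091e+14 Hz) = 2.5190 eV
KE_max = E_photon - φ = 2.5190 - 1.75 = 0.7690 eV

Since eV_s = KE_max:
V_s = KE_max/e = 0.7690 V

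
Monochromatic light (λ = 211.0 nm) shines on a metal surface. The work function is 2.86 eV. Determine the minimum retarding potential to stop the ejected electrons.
3.0160 V

The stopping potential V_s satisfies: eV_s = KE_max

First, find KE_max using Einstein's equation:
E_photon = hc/λ = 5.8760 eV
KE_max = E_photon - φ = 5.8760 - 2.86 = 3.0160 eV

Since eV_s = KE_max:
V_s = KE_max/e = 3.0160 V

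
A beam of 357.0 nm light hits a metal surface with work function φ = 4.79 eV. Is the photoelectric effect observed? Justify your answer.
No

For photoemission, the photon energy must exceed the work function.

Photon energy: E = hc/λ = 3.4729 eV
Work function: φ = 4.79 eV

Since E_photon (3.4729 eV) < φ (4.79 eV), photoemission will NOT occur.
The threshold wavelength is λ₀ = hc/φ = 258.8 nm.
Since 357.0 nm > 258.8 nm, the photons lack sufficient energy.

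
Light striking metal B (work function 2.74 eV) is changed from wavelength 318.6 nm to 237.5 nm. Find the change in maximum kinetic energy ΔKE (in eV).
1.3289 eV

Using Einstein's equation: KE_max = hc/λ - φ

For λ₁ = 318.6 nm:
KE₁ = hc/λ₁ - φ = 3.8915 - 2.74 = 1.1515 eV

For λ₂ = 237.5 nm:
KE₂ = hc/λ₂ - φ = 5.2204 - 2.74 = 2.4804 eV

Change in KE:
ΔKE = KE₂ - KE₁ = 2.4804 - 1.1515 = 1.3289 eV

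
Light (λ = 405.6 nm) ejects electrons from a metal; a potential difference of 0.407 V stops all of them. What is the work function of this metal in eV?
2.65 eV

The stopping potential gives the maximum kinetic energy: KE_max = eV_s = 0.407 eV

From Einstein's photoelectric equation: KE_max = hc/λ - φ
Rearranging: φ = hc/λ - KE_max

Calculate photon energy:
E_photon = hc/λ = (6.626×10⁻³⁴ J·s)(3×10⁸ m/s) / (405.6×10⁻⁹ m) = 3.0568 eV

Therefore:
φ = 3.0568 - 0.407 = 2.65 eV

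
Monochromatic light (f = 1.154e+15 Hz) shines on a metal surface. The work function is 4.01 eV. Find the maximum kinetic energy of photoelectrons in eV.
0.7626 eV

Using Einstein's photoelectric equation: KE_max = hf - φ

First, calculate the photon energy:
E_photon = hf = (6.626×10⁻³⁴ J·s)(1.154e+15 Hz)
E_photon = 4.7726 eV

Then, the maximum kinetic energy:
KE_max = E_photon - φ = 4.7726 eV - 4.01 eV = 0.7626 eV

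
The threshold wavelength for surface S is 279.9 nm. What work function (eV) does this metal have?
4.43 eV

At the threshold wavelength, photon energy equals work function:
φ = hc/λ₀

Calculating:
φ = (6.626×10⁻³⁴ J·s)(3×10⁸ m/s) / (279.9×10⁻⁹ m)
φ = 4.43 eV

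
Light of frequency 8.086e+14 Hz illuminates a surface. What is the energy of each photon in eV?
3.3441 eV

Using E = hf:

E = hf = (6.626×10⁻³⁴ J·s)(8.086e+14 Hz)
E = 3.3441 eV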